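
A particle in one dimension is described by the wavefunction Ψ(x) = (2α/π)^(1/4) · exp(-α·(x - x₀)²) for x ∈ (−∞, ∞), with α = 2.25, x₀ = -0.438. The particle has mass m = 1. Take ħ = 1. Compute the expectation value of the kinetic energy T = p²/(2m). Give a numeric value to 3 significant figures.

T = −(ħ²/2m) d²/dx², so ⟨T⟩ = −(ħ²/2m) ∫ Ψ*·Ψ'' dx; with m = 1.
Gaussian moments (u = x − x₀): ∫u^(2j)·e^(−2αu²) du = (2j−1)!!/(4α)^j · √(π/(2α)), odd powers integrate to 0; here √(π/(2α)) = 0.83554. Derivatives: d/dx e^(−αu²) = −2αu·e^(−αu²), d²/dx² e^(−αu²) = (4α²u² − 2α)·e^(−αu²).
⟨T⟩ = 1.1250.

1.13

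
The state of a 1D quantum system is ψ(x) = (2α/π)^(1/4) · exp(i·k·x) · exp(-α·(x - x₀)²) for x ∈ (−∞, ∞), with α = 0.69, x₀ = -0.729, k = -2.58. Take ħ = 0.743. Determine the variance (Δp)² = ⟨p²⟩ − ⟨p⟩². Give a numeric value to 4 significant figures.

Compute ⟨p⟩ and ⟨p²⟩ separately; (Δp)² = ⟨p²⟩ − ⟨p⟩².
Gaussian moments (u = x − x₀): ∫u^(2j)·e^(−2αu²) du = (2j−1)!!/(4α)^j · √(π/(2α)), odd powers integrate to 0; here √(π/(2α)) = 1.5088. Derivatives: ψ′ = (ik − 2αu)·ψ, ψ″ = ((ik − 2αu)² − 2α)·ψ; the odd-in-u pieces drop out.
⟨p⟩ = -1.9169 and ⟨p²⟩ = 4.0556.
(Δp)² = 4.0556 − (-1.9169)² = 0.38091.

0.3809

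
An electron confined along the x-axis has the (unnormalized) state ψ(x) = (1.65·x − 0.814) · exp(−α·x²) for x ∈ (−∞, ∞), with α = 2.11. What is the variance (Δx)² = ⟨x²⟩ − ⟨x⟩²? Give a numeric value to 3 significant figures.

0.0917

Compute ⟨x⟩ and ⟨x²⟩ separately, then (Δx)² = ⟨x²⟩ − ⟨x⟩².
Expand each integrand as polynomial × e^(−2αx²) and use ∫x^(2j)·e^(−2αx²) dx = (2j−1)!!/(4α)^j · √(π/(2α)), odd powers → 0; here √(π/(2α)) = 0.86282.
Normalization: ∫|ψ|² dx = 0.85002.
⟨x⟩ = -0.32306 and ⟨x²⟩ = 0.19607.
(Δx)² = 0.19607 − (-0.32306)² = 0.091704.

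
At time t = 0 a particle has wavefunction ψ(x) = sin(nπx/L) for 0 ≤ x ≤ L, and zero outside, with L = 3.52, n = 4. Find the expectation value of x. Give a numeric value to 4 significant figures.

1.760

⟨x⟩ = ∫ x·|ψ|² dx / ∫|ψ|² dx (integrals over the domain).
With sin²θ = (1 − cos2θ)/2 on 0 ≤ x ≤ L: ∫sin²(nπx/L) dx = L/2, ∫x·sin²(nπx/L) dx = L²/4, ∫x²·sin²(nπx/L) dx = L³·(1/6 − 1/(4n²π²)); higher powers xᵏ the same way, integrating xᵏ·cos(2nπx/L) by parts.
State is unnormalized: ∫|ψ|² dx = 1.7600, and ∫ψ*·x·ψ dx = 3.0976, so ⟨x⟩ = 3.0976 / 1.7600.
⟨x⟩ = 1.7600.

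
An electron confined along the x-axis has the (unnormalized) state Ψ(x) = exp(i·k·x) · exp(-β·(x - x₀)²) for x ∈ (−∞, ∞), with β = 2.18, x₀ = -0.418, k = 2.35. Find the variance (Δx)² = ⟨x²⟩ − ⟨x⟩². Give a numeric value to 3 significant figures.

Compute ⟨x⟩ and ⟨x²⟩ separately, then (Δx)² = ⟨x²⟩ − ⟨x⟩².
Gaussian moments (u = x − x₀): ∫u^(2j)·e^(−2βu²) du = (2j−1)!!/(4β)^j · √(π/(2β)), odd powers integrate to 0; here √(π/(2β)) = 0.84885.
Normalization: ∫|Ψ|² dx = 0.84885.
⟨x⟩ = -0.41800 and ⟨x²⟩ = 0.28940.
(Δx)² = 0.28940 − (-0.41800)² = 0.11468.

0.115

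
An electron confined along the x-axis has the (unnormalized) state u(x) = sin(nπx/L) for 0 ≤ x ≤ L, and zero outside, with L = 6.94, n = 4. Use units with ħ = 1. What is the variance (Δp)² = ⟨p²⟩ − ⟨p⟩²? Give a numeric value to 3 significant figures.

3.28

Compute ⟨p⟩ and ⟨p²⟩ separately; (Δp)² = ⟨p²⟩ − ⟨p⟩².
d/dx sin(nπx/L) = (nπ/L)·cos(nπx/L) and d²/dx² sin(nπx/L) = −(nπ/L)²·sin(nπx/L); on 0 ≤ x ≤ L, ∫sin²(nπx/L) dx = L/2 and ∫sin(nπx/L)·cos(nπx/L) dx = 0.
Normalization: ∫|u|² dx = 3.4700.
⟨p⟩ = 0.0000 and ⟨p²⟩ = 3.2787.
(Δp)² = 3.2787 − (0.0000)² = 3.2787.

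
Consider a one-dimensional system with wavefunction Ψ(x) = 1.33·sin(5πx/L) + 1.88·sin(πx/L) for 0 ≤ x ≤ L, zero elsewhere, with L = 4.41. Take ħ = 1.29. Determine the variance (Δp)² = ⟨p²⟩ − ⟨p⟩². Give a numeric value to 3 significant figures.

Compute ⟨p⟩ and ⟨p²⟩ separately; (Δp)² = ⟨p²⟩ − ⟨p⟩².
d²/dx² sin(jπx/L) = −(jπ/L)²·sin(jπx/L); on 0 ≤ x ≤ L, ∫sin²(jπx/L) dx = L/2 and ∫sin(jπx/L)·sin(lπx/L) dx = 0 for j ≠ l, so only diagonal terms survive in ∫|Ψ|² and ∫Ψ·Ψ″; ∫Ψ·Ψ′ dx = [Ψ²/2] between the walls = 0.
Normalization: ∫|Ψ|² dx = 11.694.
⟨p⟩ = 0.0000 and ⟨p²⟩ = 7.6049.
(Δp)² = 7.6049 − (0.0000)² = 7.6049.

7.60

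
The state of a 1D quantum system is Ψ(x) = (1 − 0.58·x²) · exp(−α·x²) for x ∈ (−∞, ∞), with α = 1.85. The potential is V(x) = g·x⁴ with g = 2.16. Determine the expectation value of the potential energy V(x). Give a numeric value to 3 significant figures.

0.0592

⟨V⟩ = ∫ V(x)·|Ψ|² dx / ∫|Ψ|² dx.
Expand each integrand as polynomial × e^(−2αx²) and use ∫x^(2j)·e^(−2αx²) dx = (2j−1)!!/(4α)^j · √(π/(2α)), odd powers → 0; here √(π/(2α)) = 0.92145.
State is unnormalized: ∫|Ψ|² dx = 0.79399, and ∫Ψ*·V(x)·Ψ dx = 0.047021, so ⟨V⟩ = 0.047021 / 0.79399.
⟨V⟩ = 0.059221.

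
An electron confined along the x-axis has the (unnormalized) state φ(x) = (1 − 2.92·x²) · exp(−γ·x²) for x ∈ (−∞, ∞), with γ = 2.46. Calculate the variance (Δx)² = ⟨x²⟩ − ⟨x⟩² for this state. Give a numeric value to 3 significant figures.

0.0819

Compute ⟨x⟩ and ⟨x²⟩ separately, then (Δx)² = ⟨x²⟩ − ⟨x⟩².
Expand each integrand as polynomial × e^(−2γx²) and use ∫x^(2j)·e^(−2γx²) dx = (2j−1)!!/(4γ)^j · √(π/(2γ)), odd powers → 0; here √(π/(2γ)) = 0.79908.
Normalization: ∫|φ|² dx = 0.53593.
⟨x⟩ = 0.0000 and ⟨x²⟩ = 0.081885.
(Δx)² = 0.081885 − (0.0000)² = 0.081885.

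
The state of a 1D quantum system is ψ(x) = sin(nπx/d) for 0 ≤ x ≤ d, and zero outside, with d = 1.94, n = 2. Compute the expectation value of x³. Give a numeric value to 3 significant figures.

⟨x³⟩ = ∫ x³·|ψ|² dx / ∫|ψ|² dx (integrals over the domain).
With sin²θ = (1 − cos2θ)/2 on 0 ≤ x ≤ d: ∫sin²(nπx/d) dx = d/2, ∫x·sin²(nπx/d) dx = d²/4, ∫x²·sin²(nπx/d) dx = d³·(1/6 − 1/(4n²π²)); higher powers xᵏ the same way, integrating xᵏ·cos(2nπx/d) by parts.
State is unnormalized: ∫|ψ|² dx = 0.97000, and ∫ψ*·x³·ψ dx = 1.6360, so ⟨x³⟩ = 1.6360 / 0.97000.
⟨x³⟩ = 1.6866.

1.69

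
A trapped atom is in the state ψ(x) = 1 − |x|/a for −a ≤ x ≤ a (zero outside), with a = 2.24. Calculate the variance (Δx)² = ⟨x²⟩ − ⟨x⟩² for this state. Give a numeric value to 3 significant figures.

0.502

Compute ⟨x⟩ and ⟨x²⟩ separately, then (Δx)² = ⟨x²⟩ − ⟨x⟩².
ψ is even, so ∫ over [−a, a] = 2∫₀ᵃ with ψ = 1 − x/a there: ∫₀ᵃ (1 − x/a)² dx = a/3, ∫₀ᵃ x²(1 − x/a)² dx = a³/30, ∫₀ᵃ x⁴(1 − x/a)² dx = a⁵/105.
Normalization: ∫|ψ|² dx = 1.4933.
⟨x⟩ = 0.0000 and ⟨x²⟩ = 0.50176.
(Δx)² = 0.50176 − (0.0000)² = 0.50176.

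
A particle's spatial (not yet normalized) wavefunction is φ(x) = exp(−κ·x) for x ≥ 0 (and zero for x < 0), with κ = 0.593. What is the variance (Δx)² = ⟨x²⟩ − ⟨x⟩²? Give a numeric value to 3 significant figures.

0.711

Compute ⟨x⟩ and ⟨x²⟩ separately, then (Δx)² = ⟨x²⟩ − ⟨x⟩².
Every integrand reduces to terms xʲ·e^(−2κx) on [0, ∞); use ∫₀^∞ xʲ·e^(−2κx) dx = j!/(2κ)^(j+1).
Normalization: ∫|φ|² dx = 0.84317.
⟨x⟩ = 0.84317 and ⟨x²⟩ = 1.4219.
(Δx)² = 1.4219 − (0.84317)² = 0.71094.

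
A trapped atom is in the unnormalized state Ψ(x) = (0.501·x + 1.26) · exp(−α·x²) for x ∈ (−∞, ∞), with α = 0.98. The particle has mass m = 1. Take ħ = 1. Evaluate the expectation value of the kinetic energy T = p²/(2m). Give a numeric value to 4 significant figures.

T = −(ħ²/2m) d²/dx², so ⟨T⟩ = −(ħ²/2m) ∫ Ψ*·Ψ'' dx / ∫|Ψ|² dx; with m = 1.
Expand each integrand as polynomial × e^(−2αx²) and use ∫x^(2j)·e^(−2αx²) dx = (2j−1)!!/(4α)^j · √(π/(2α)), odd powers → 0; here √(π/(2α)) = 1.2660. Differentiate with the product rule, d/dx e^(−αx²) = −2αx·e^(−αx²).
State is unnormalized: ∫|Ψ|² dx = 2.0910, and ∫Ψ*·(−ħ²/2m · Ψ'') dx = 1.1040, so ⟨T⟩ = 1.1040 / 2.0910.
⟨T⟩ = 0.52799.

0.5280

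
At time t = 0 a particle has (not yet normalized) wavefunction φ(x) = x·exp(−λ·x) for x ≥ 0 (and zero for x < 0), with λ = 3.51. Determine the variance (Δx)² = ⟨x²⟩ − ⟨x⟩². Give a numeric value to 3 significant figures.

Compute ⟨x⟩ and ⟨x²⟩ separately, then (Δx)² = ⟨x²⟩ − ⟨x⟩².
Every integrand reduces to terms xʲ·e^(−2λx) on [0, ∞); use ∫₀^∞ xʲ·e^(−2λx) dx = j!/(2λ)^(j+1).
Normalization: ∫|φ|² dx = 0.0057812.
⟨x⟩ = 0.42735 and ⟨x²⟩ = 0.24350.
(Δx)² = 0.24350 − (0.42735)² = 0.060876.

0.0609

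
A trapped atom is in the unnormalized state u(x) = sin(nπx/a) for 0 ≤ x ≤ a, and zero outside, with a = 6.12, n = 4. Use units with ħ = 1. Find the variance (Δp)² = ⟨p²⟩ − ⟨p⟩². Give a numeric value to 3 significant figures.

Compute ⟨p⟩ and ⟨p²⟩ separately; (Δp)² = ⟨p²⟩ − ⟨p⟩².
d/dx sin(nπx/a) = (nπ/a)·cos(nπx/a) and d²/dx² sin(nπx/a) = −(nπ/a)²·sin(nπx/a); on 0 ≤ x ≤ a, ∫sin²(nπx/a) dx = a/2 and ∫sin(nπx/a)·cos(nπx/a) dx = 0.
Normalization: ∫|u|² dx = 3.0600.
⟨p⟩ = 0.0000 and ⟨p²⟩ = 4.2162.
(Δp)² = 4.2162 − (0.0000)² = 4.2162.

4.22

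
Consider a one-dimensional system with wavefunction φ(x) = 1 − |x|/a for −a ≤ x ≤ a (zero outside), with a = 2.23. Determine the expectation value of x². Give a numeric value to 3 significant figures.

⟨x²⟩ = ∫ x²·|φ|² dx / ∫|φ|² dx (integrals over the domain).
φ is even, so ∫ over [−a, a] = 2∫₀ᵃ with φ = 1 − x/a there: ∫₀ᵃ (1 − x/a)² dx = a/3, ∫₀ᵃ x²(1 − x/a)² dx = a³/30, ∫₀ᵃ x⁴(1 − x/a)² dx = a⁵/105.
State is unnormalized: ∫|φ|² dx = 1.4867, and ∫φ*·x²·φ dx = 0.73930, so ⟨x²⟩ = 0.73930 / 1.4867.
⟨x²⟩ = 0.49729.

0.497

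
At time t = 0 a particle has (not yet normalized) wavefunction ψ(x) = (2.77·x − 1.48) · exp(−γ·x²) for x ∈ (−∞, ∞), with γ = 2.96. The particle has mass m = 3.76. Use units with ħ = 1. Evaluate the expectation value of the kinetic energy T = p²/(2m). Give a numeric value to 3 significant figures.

T = −(ħ²/2m) d²/dx², so ⟨T⟩ = −(ħ²/2m) ∫ ψ*·ψ'' dx / ∫|ψ|² dx; with m = 3.76.
Expand each integrand as polynomial × e^(−2γx²) and use ∫x^(2j)·e^(−2γx²) dx = (2j−1)!!/(4γ)^j · √(π/(2γ)), odd powers → 0; here √(π/(2γ)) = 0.72847. Differentiate with the product rule, d/dx e^(−γx²) = −2γx·e^(−γx²).
State is unnormalized: ∫|ψ|² dx = 2.0677, and ∫ψ*·(−ħ²/2m · ψ'') dx = 1.1855, so ⟨T⟩ = 1.1855 / 2.0677.
⟨T⟩ = 0.57335.

0.573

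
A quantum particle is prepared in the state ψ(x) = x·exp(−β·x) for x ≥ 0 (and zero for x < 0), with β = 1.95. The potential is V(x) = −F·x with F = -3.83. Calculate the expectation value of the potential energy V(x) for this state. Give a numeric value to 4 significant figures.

2.946

⟨V⟩ = ∫ V(x)·|ψ|² dx / ∫|ψ|² dx.
Every integrand reduces to terms xʲ·e^(−2βx) on [0, ∞); use ∫₀^∞ xʲ·e^(−2βx) dx = j!/(2β)^(j+1).
State is unnormalized: ∫|ψ|² dx = 0.033716, and ∫ψ*·V(x)·ψ dx = 0.099333, so ⟨V⟩ = 0.099333 / 0.033716.
⟨V⟩ = 2.9462.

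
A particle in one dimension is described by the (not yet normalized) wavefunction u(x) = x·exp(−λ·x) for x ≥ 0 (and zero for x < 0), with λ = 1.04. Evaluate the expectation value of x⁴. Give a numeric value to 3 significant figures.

⟨x⁴⟩ = ∫ x⁴·|u|² dx / ∫|u|² dx (integrals over the domain).
Every integrand reduces to terms xʲ·e^(−2λx) on [0, ∞); use ∫₀^∞ xʲ·e^(−2λx) dx = j!/(2λ)^(j+1).
State is unnormalized: ∫|u|² dx = 0.22225, and ∫u*·x⁴·u dx = 4.2745, so ⟨x⁴⟩ = 4.2745 / 0.22225.
⟨x⁴⟩ = 19.233.

19.2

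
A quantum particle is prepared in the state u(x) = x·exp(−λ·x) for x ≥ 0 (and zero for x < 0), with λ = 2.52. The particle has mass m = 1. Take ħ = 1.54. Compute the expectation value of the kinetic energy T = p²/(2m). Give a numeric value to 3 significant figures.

T = −(ħ²/2m) d²/dx², so ⟨T⟩ = −(ħ²/2m) ∫ u*·u'' dx / ∫|u|² dx; with m = 1.
Differentiate x·exp(−λ·x) with the product rule; every integrand then reduces to terms xʲ·e^(−2λx) on [0, ∞), with ∫₀^∞ xʲ·e^(−2λx) dx = j!/(2λ)^(j+1).
State is unnormalized: ∫|u|² dx = 0.015622, and ∫u*·(−ħ²/2m · u'') dx = 0.11764, so ⟨T⟩ = 0.11764 / 0.015622.
⟨T⟩ = 7.5303.

7.53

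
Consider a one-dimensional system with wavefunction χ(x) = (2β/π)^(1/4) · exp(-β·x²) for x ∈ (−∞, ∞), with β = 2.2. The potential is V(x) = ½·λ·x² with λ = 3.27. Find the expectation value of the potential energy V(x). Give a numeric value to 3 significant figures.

⟨V⟩ = ∫ V(x)·|χ|² dx.
Gaussian moments: ∫x^(2j)·e^(−2βx²) dx = (2j−1)!!/(4β)^j · √(π/(2β)), odd powers integrate to 0; here √(π/(2β)) = 0.84498.
⟨V⟩ = 0.18580.

0.186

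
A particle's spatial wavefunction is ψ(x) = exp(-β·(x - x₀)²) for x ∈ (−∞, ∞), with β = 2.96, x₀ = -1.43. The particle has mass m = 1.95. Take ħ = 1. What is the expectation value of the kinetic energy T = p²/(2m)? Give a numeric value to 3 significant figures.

0.759

T = −(ħ²/2m) d²/dx², so ⟨T⟩ = −(ħ²/2m) ∫ ψ*·ψ'' dx / ∫|ψ|² dx; with m = 1.95.
Gaussian moments (u = x − x₀): ∫u^(2j)·e^(−2βu²) du = (2j−1)!!/(4β)^j · √(π/(2β)), odd powers integrate to 0; here √(π/(2β)) = 0.72847. Derivatives: d/dx e^(−βu²) = −2βu·e^(−βu²), d²/dx² e^(−βu²) = (4β²u² − 2β)·e^(−βu²).
State is unnormalized: ∫|ψ|² dx = 0.72847, and ∫ψ*·(−ħ²/2m · ψ'') dx = 0.55289, so ⟨T⟩ = 0.55289 / 0.72847.
⟨T⟩ = 0.75897.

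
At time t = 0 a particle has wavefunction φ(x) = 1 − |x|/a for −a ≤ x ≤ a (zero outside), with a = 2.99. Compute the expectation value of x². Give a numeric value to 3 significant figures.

0.894

⟨x²⟩ = ∫ x²·|φ|² dx / ∫|φ|² dx (integrals over the domain).
φ is even, so ∫ over [−a, a] = 2∫₀ᵃ with φ = 1 − x/a there: ∫₀ᵃ (1 − x/a)² dx = a/3, ∫₀ᵃ x²(1 − x/a)² dx = a³/30, ∫₀ᵃ x⁴(1 − x/a)² dx = a⁵/105.
State is unnormalized: ∫|φ|² dx = 1.9933, and ∫φ*·x²·φ dx = 1.7821, so ⟨x²⟩ = 1.7821 / 1.9933.
⟨x²⟩ = 0.89401.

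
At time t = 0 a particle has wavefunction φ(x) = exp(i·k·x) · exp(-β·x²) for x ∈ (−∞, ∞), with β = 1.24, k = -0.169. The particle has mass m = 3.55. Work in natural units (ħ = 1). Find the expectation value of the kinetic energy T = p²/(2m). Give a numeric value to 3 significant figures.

T = −(ħ²/2m) d²/dx², so ⟨T⟩ = −(ħ²/2m) ∫ φ*·φ'' dx / ∫|φ|² dx; with m = 3.55.
Gaussian moments: ∫x^(2j)·e^(−2βx²) dx = (2j−1)!!/(4β)^j · √(π/(2β)), odd powers integrate to 0; here √(π/(2β)) = 1.1255. Derivatives: φ′ = (ik − 2βx)·φ, φ″ = ((ik − 2βx)² − 2β)·φ; the odd-in-x pieces drop out.
State is unnormalized: ∫|φ|² dx = 1.1255, and ∫φ*·(−ħ²/2m · φ'') dx = 0.20110, so ⟨T⟩ = 0.20110 / 1.1255.
⟨T⟩ = 0.17867.

0.179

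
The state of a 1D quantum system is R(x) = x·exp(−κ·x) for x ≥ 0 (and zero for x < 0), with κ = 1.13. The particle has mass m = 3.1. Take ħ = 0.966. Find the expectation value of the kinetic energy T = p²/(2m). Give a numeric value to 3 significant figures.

T = −(ħ²/2m) d²/dx², so ⟨T⟩ = −(ħ²/2m) ∫ R*·R'' dx / ∫|R|² dx; with m = 3.1.
Differentiate x·exp(−κ·x) with the product rule; every integrand then reduces to terms xʲ·e^(−2κx) on [0, ∞), with ∫₀^∞ xʲ·e^(−2κx) dx = j!/(2κ)^(j+1).
State is unnormalized: ∫|R|² dx = 0.17326, and ∫R*·(−ħ²/2m · R'') dx = 0.033298, so ⟨T⟩ = 0.033298 / 0.17326.
⟨T⟩ = 0.19218.

0.192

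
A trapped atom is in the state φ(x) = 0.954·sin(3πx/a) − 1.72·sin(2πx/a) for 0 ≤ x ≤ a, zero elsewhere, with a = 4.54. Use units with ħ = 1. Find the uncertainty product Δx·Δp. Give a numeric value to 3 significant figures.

Δx = √(⟨x²⟩−⟨x⟩²), Δp = √(⟨p²⟩−⟨p⟩²).
On 0 ≤ x ≤ a (j ≠ l): ∫sin²(jπx/a) dx = a/2, ∫sin(jπx/a)·sin(lπx/a) dx = 0; diagonal moments ∫x·sin²(jπx/a) dx = a²/4, ∫x²·sin²(jπx/a) dx = a³·(1/6 − 1/(4j²π²)); cross terms ∫x·sin(jπx/a)·sin(lπx/a) dx = 0 for j + l even and −4jla²/(π²(j² − l²)²) for j + l odd, ∫x²·sin(jπx/a)·sin(lπx/a) dx = (−1)^(j+l)·4jla³/(π²(j² − l²)²); higher powers the same way via product-to-sum and parts. d²/dx² sin(jπx/a) = −(jπ/a)²·sin(jπx/a); on 0 ≤ x ≤ a, ∫sin²(jπx/a) dx = a/2 and ∫sin(jπx/a)·sin(lπx/a) dx = 0 for j ≠ l, so only diagonal terms survive in ∫|φ|² and ∫φ·φ″; ∫φ·φ′ dx = [φ²/2] between the walls = 0.
Normalization: ∫|φ|² dx = 8.7815.
⟨x⟩ = 3.0192, ⟨x²⟩ = 10.045 ⇒ Δx = 0.96403.
⟨p⟩ = 0.0000, ⟨p²⟩ = 2.4786 ⇒ Δp = 1.5744.
Δx·Δp = 1.5177.

1.52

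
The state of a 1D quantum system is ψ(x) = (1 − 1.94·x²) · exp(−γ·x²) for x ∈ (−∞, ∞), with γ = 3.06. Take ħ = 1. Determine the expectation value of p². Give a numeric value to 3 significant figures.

p² ψ = −ħ² d²ψ/dx²; ⟨p²⟩ = −ħ² ∫ ψ*·ψ'' dx / ∫|ψ|² dx.
Expand each integrand as polynomial × e^(−2γx²) and use ∫x^(2j)·e^(−2γx²) dx = (2j−1)!!/(4γ)^j · √(π/(2γ)), odd powers → 0; here √(π/(2γ)) = 0.71647. Differentiate with the product rule, d/dx e^(−γx²) = −2γx·e^(−γx²).
State is unnormalized: ∫|ψ|² dx = 0.54335, and ∫ψ*·(−ħ² ψ'') dx = 3.2729, so ⟨p²⟩ = 3.2729 / 0.54335.
⟨p²⟩ = 6.0236.

6.02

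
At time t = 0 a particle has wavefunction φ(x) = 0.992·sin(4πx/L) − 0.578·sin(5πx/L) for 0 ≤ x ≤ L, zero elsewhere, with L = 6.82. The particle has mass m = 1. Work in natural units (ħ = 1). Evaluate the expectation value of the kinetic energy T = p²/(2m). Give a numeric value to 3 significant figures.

1.94

T = −(ħ²/2m) d²/dx², so ⟨T⟩ = −(ħ²/2m) ∫ φ*·φ'' dx / ∫|φ|² dx; with m = 1.
d²/dx² sin(jπx/L) = −(jπ/L)²·sin(jπx/L); on 0 ≤ x ≤ L, ∫sin²(jπx/L) dx = L/2 and ∫sin(jπx/L)·sin(lπx/L) dx = 0 for j ≠ l, so only diagonal terms survive in ∫|φ|² and ∫φ·φ″; ∫φ·φ′ dx = [φ²/2] between the walls = 0.
State is unnormalized: ∫|φ|² dx = 4.4949, and ∫φ*·(−ħ²/2m · φ'') dx = 8.7181, so ⟨T⟩ = 8.7181 / 4.4949.
⟨T⟩ = 1.9396.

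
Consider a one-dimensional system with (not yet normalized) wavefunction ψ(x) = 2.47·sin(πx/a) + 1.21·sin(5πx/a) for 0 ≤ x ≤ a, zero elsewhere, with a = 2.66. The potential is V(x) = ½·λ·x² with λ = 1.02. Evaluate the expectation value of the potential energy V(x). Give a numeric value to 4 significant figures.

⟨V⟩ = ∫ V(x)·|ψ|² dx / ∫|ψ|² dx.
On 0 ≤ x ≤ a (j ≠ l): ∫sin²(jπx/a) dx = a/2, ∫sin(jπx/a)·sin(lπx/a) dx = 0; diagonal moments ∫x·sin²(jπx/a) dx = a²/4, ∫x²·sin²(jπx/a) dx = a³·(1/6 − 1/(4j²π²)); cross terms ∫x·sin(jπx/a)·sin(lπx/a) dx = 0 for j + l even and −4jla²/(π²(j² − l²)²) for j + l odd, ∫x²·sin(jπx/a)·sin(lπx/a) dx = (−1)^(j+l)·4jla³/(π²(j² − l²)²); higher powers the same way via product-to-sum and parts.
State is unnormalized: ∫|ψ|² dx = 10.061, and ∫ψ*·V(x)·ψ dx = 10.807, so ⟨V⟩ = 10.807 / 10.061.
⟨V⟩ = 1.0741.

1.074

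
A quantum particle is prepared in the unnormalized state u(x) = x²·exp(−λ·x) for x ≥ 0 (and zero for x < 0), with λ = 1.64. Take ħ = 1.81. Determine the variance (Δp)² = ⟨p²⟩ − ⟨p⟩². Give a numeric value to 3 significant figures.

2.94

Compute ⟨p⟩ and ⟨p²⟩ separately; (Δp)² = ⟨p²⟩ − ⟨p⟩².
Differentiate x²·exp(−λ·x) with the product rule; every integrand then reduces to terms xʲ·e^(−2λx) on [0, ∞), with ∫₀^∞ xʲ·e^(−2λx) dx = j!/(2λ)^(j+1).
Normalization: ∫|u|² dx = 0.063218.
⟨p⟩ = 0.0000 and ⟨p²⟩ = 2.9371.
(Δp)² = 2.9371 − (0.0000)² = 2.9371.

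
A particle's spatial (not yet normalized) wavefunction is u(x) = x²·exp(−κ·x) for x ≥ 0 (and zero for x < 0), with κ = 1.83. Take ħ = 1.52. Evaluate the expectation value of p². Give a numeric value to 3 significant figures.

p² u = −ħ² d²u/dx²; ⟨p²⟩ = −ħ² ∫ u*·u'' dx / ∫|u|² dx.
Differentiate x²·exp(−κ·x) with the product rule; every integrand then reduces to terms xʲ·e^(−2κx) on [0, ∞), with ∫₀^∞ xʲ·e^(−2κx) dx = j!/(2κ)^(j+1).
State is unnormalized: ∫|u|² dx = 0.036543, and ∫u*·(−ħ² u'') dx = 0.094248, so ⟨p²⟩ = 0.094248 / 0.036543.
⟨p²⟩ = 2.5791.

2.58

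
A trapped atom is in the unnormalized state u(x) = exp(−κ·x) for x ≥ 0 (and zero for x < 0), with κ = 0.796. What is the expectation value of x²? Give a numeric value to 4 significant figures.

0.7891

⟨x²⟩ = ∫ x²·|u|² dx / ∫|u|² dx (integrals over the domain).
Every integrand reduces to terms xʲ·e^(−2κx) on [0, ∞); use ∫₀^∞ xʲ·e^(−2κx) dx = j!/(2κ)^(j+1).
State is unnormalized: ∫|u|² dx = 0.62814, and ∫u*·x²·u dx = 0.49568, so ⟨x²⟩ = 0.49568 / 0.62814.
⟨x²⟩ = 0.78912.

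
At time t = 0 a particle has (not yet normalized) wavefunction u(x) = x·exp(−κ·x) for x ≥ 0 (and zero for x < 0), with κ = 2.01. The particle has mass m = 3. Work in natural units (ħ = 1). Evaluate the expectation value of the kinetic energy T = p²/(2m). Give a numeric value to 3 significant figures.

0.673

T = −(ħ²/2m) d²/dx², so ⟨T⟩ = −(ħ²/2m) ∫ u*·u'' dx / ∫|u|² dx; with m = 3.
Differentiate x·exp(−κ·x) with the product rule; every integrand then reduces to terms xʲ·e^(−2κx) on [0, ∞), with ∫₀^∞ xʲ·e^(−2κx) dx = j!/(2κ)^(j+1).
State is unnormalized: ∫|u|² dx = 0.030786, and ∫u*·(−ħ²/2m · u'') dx = 0.020730, so ⟨T⟩ = 0.020730 / 0.030786.
⟨T⟩ = 0.67335.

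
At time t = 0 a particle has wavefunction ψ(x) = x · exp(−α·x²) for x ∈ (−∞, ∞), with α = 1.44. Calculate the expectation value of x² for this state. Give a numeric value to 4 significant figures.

⟨x²⟩ = ∫ x²·|ψ|² dx / ∫|ψ|² dx (integrals over the domain).
Expand each integrand as polynomial × e^(−2αx²) and use ∫x^(2j)·e^(−2αx²) dx = (2j−1)!!/(4α)^j · √(π/(2α)), odd powers → 0; here √(π/(2α)) = 1.0444.
State is unnormalized: ∫|ψ|² dx = 0.18132, and ∫ψ*·x²·ψ dx = 0.094440, so ⟨x²⟩ = 0.094440 / 0.18132.
⟨x²⟩ = 0.52083.

0.5208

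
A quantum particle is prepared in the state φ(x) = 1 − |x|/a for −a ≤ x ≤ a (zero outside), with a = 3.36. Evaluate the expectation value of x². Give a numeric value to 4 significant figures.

⟨x²⟩ = ∫ x²·|φ|² dx / ∫|φ|² dx (integrals over the domain).
φ is even, so ∫ over [−a, a] = 2∫₀ᵃ with φ = 1 − x/a there: ∫₀ᵃ (1 − x/a)² dx = a/3, ∫₀ᵃ x²(1 − x/a)² dx = a³/30, ∫₀ᵃ x⁴(1 − x/a)² dx = a⁵/105.
State is unnormalized: ∫|φ|² dx = 2.2400, and ∫φ*·x²·φ dx = 2.5289, so ⟨x²⟩ = 2.5289 / 2.2400.
⟨x²⟩ = 1.1290.

1.129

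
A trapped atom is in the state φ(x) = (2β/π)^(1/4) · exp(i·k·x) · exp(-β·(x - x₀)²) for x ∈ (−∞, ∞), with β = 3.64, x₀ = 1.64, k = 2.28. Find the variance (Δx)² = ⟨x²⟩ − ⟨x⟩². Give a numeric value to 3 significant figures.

Compute ⟨x⟩ and ⟨x²⟩ separately, then (Δx)² = ⟨x²⟩ − ⟨x⟩².
Gaussian moments (u = x − x₀): ∫u^(2j)·e^(−2βu²) du = (2j−1)!!/(4β)^j · √(π/(2β)), odd powers integrate to 0; here √(π/(2β)) = 0.65692.
⟨x⟩ = 1.6400 and ⟨x²⟩ = 2.7583.
(Δx)² = 2.7583 − (1.6400)² = 0.068681.

0.0687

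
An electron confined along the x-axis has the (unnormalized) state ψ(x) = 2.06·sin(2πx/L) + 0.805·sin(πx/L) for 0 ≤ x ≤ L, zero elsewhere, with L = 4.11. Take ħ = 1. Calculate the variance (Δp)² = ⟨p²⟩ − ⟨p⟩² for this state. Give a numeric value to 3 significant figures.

2.10

Compute ⟨p⟩ and ⟨p²⟩ separately; (Δp)² = ⟨p²⟩ − ⟨p⟩².
d²/dx² sin(jπx/L) = −(jπ/L)²·sin(jπx/L); on 0 ≤ x ≤ L, ∫sin²(jπx/L) dx = L/2 and ∫sin(jπx/L)·sin(lπx/L) dx = 0 for j ≠ l, so only diagonal terms survive in ∫|ψ|² and ∫ψ·ψ″; ∫ψ·ψ′ dx = [ψ²/2] between the walls = 0.
Normalization: ∫|ψ|² dx = 10.052.
⟨p⟩ = 0.0000 and ⟨p²⟩ = 2.1049.
(Δp)² = 2.1049 − (0.0000)² = 2.1049.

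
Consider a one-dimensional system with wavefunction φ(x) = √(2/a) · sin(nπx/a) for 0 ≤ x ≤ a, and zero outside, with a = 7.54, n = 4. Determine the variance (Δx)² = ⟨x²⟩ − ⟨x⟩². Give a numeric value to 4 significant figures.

Compute ⟨x⟩ and ⟨x²⟩ separately, then (Δx)² = ⟨x²⟩ − ⟨x⟩².
With sin²θ = (1 − cos2θ)/2 on 0 ≤ x ≤ a: ∫sin²(nπx/a) dx = a/2, ∫x·sin²(nπx/a) dx = a²/4, ∫x²·sin²(nπx/a) dx = a³·(1/6 − 1/(4n²π²)); higher powers xᵏ the same way, integrating xᵏ·cos(2nπx/a) by parts.
⟨x⟩ = 3.7700 and ⟨x²⟩ = 18.771.
(Δx)² = 18.771 − (3.7700)² = 4.5576.

4.558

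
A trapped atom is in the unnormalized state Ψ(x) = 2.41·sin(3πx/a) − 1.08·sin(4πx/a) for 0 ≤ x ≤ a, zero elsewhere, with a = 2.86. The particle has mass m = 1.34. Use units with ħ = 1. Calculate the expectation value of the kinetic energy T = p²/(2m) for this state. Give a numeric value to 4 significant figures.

T = −(ħ²/2m) d²/dx², so ⟨T⟩ = −(ħ²/2m) ∫ Ψ*·Ψ'' dx / ∫|Ψ|² dx; with m = 1.34.
d²/dx² sin(jπx/a) = −(jπ/a)²·sin(jπx/a); on 0 ≤ x ≤ a, ∫sin²(jπx/a) dx = a/2 and ∫sin(jπx/a)·sin(lπx/a) dx = 0 for j ≠ l, so only diagonal terms survive in ∫|Ψ|² and ∫Ψ·Ψ″; ∫Ψ·Ψ′ dx = [Ψ²/2] between the walls = 0.
State is unnormalized: ∫|Ψ|² dx = 9.9735, and ∫Ψ*·(−ħ²/2m · Ψ'') dx = 45.670, so ⟨T⟩ = 45.670 / 9.9735.
⟨T⟩ = 4.5791.

4.579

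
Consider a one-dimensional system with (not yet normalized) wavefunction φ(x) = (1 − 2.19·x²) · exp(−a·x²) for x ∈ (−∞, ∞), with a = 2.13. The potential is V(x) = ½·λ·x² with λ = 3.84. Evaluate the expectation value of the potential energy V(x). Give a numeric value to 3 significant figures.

0.148

⟨V⟩ = ∫ V(x)·|φ|² dx / ∫|φ|² dx.
Expand each integrand as polynomial × e^(−2ax²) and use ∫x^(2j)·e^(−2ax²) dx = (2j−1)!!/(4a)^j · √(π/(2a)), odd powers → 0; here √(π/(2a)) = 0.85876.
State is unnormalized: ∫|φ|² dx = 0.58750, and ∫φ*·V(x)·φ dx = 0.086854, so ⟨V⟩ = 0.086854 / 0.58750.
⟨V⟩ = 0.14784.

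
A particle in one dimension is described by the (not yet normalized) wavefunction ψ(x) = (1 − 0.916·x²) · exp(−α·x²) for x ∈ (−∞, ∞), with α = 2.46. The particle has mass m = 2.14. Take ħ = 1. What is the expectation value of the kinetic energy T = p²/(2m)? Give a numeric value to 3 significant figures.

0.853

T = −(ħ²/2m) d²/dx², so ⟨T⟩ = −(ħ²/2m) ∫ ψ*·ψ'' dx / ∫|ψ|² dx; with m = 2.14.
Expand each integrand as polynomial × e^(−2αx²) and use ∫x^(2j)·e^(−2αx²) dx = (2j−1)!!/(4α)^j · √(π/(2α)), odd powers → 0; here √(π/(2α)) = 0.79908. Differentiate with the product rule, d/dx e^(−αx²) = −2αx·e^(−αx²).
State is unnormalized: ∫|ψ|² dx = 0.67109, and ∫ψ*·(−ħ²/2m · ψ'') dx = 0.57266, so ⟨T⟩ = 0.57266 / 0.67109.
⟨T⟩ = 0.85333.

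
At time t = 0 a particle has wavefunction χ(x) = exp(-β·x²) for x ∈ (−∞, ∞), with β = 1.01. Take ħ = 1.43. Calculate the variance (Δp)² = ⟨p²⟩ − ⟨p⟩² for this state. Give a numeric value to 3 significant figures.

2.07

Compute ⟨p⟩ and ⟨p²⟩ separately; (Δp)² = ⟨p²⟩ − ⟨p⟩².
Gaussian moments: ∫x^(2j)·e^(−2βx²) dx = (2j−1)!!/(4β)^j · √(π/(2β)), odd powers integrate to 0; here √(π/(2β)) = 1.2471. Derivatives: d/dx e^(−βx²) = −2βx·e^(−βx²), d²/dx² e^(−βx²) = (4β²x² − 2β)·e^(−βx²).
Normalization: ∫|χ|² dx = 1.2471.
⟨p⟩ = 0.0000 and ⟨p²⟩ = 2.0653.
(Δp)² = 2.0653 − (0.0000)² = 2.0653.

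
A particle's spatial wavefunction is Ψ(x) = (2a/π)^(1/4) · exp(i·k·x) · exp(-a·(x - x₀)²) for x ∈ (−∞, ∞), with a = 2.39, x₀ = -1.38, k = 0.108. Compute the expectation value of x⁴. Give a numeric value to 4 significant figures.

⟨x⁴⟩ = ∫ x⁴·|Ψ|² dx (integrals over the domain).
Gaussian moments (u = x − x₀): ∫u^(2j)·e^(−2au²) du = (2j−1)!!/(4a)^j · √(π/(2a)), odd powers integrate to 0; here √(π/(2a)) = 0.81070.
⟨x⁴⟩ = 4.8548.

4.855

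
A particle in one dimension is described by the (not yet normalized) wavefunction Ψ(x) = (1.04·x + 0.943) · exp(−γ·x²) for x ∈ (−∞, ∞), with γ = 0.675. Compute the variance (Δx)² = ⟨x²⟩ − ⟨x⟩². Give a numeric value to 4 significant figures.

Compute ⟨x⟩ and ⟨x²⟩ separately, then (Δx)² = ⟨x²⟩ − ⟨x⟩².
Expand each integrand as polynomial × e^(−2γx²) and use ∫x^(2j)·e^(−2γx²) dx = (2j−1)!!/(4γ)^j · √(π/(2γ)), odd powers → 0; here √(π/(2γ)) = 1.5255.
Normalization: ∫|Ψ|² dx = 1.9676.
⟨x⟩ = 0.56322 and ⟨x²⟩ = 0.60043.
(Δx)² = 0.60043 − (0.56322)² = 0.28321.

0.2832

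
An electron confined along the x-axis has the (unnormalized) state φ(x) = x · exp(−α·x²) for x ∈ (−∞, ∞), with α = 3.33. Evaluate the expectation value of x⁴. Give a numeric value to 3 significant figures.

0.0845

⟨x⁴⟩ = ∫ x⁴·|φ|² dx / ∫|φ|² dx (integrals over the domain).
Expand each integrand as polynomial × e^(−2αx²) and use ∫x^(2j)·e^(−2αx²) dx = (2j−1)!!/(4α)^j · √(π/(2α)), odd powers → 0; here √(π/(2α)) = 0.68681.
State is unnormalized: ∫|φ|² dx = 0.051562, and ∫φ*·x⁴·φ dx = 0.0043593, so ⟨x⁴⟩ = 0.0043593 / 0.051562.
⟨x⁴⟩ = 0.084544.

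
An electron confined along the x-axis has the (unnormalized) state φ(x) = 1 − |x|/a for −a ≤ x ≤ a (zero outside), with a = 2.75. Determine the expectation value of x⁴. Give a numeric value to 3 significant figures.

1.63

⟨x⁴⟩ = ∫ x⁴·|φ|² dx / ∫|φ|² dx (integrals over the domain).
φ is even, so ∫ over [−a, a] = 2∫₀ᵃ with φ = 1 − x/a there: ∫₀ᵃ (1 − x/a)² dx = a/3, ∫₀ᵃ x²(1 − x/a)² dx = a³/30, ∫₀ᵃ x⁴(1 − x/a)² dx = a⁵/105.
State is unnormalized: ∫|φ|² dx = 1.8333, and ∫φ*·x⁴·φ dx = 2.9957, so ⟨x⁴⟩ = 2.9957 / 1.8333.
⟨x⁴⟩ = 1.6340.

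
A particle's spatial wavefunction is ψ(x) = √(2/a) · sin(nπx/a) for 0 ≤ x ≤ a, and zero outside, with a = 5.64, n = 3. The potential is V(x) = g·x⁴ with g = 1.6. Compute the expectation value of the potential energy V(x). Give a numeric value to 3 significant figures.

⟨V⟩ = ∫ V(x)·|ψ|² dx.
With sin²θ = (1 − cos2θ)/2 on 0 ≤ x ≤ a: ∫sin²(nπx/a) dx = a/2, ∫x·sin²(nπx/a) dx = a²/4, ∫x²·sin²(nπx/a) dx = a³·(1/6 − 1/(4n²π²)); higher powers xᵏ the same way, integrating xᵏ·cos(2nπx/a) by parts.
⟨V⟩ = 305.87.

306.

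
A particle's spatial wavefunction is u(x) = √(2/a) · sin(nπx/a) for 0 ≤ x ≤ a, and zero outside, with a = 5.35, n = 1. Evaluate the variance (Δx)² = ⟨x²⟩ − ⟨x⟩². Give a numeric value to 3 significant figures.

Compute ⟨x⟩ and ⟨x²⟩ separately, then (Δx)² = ⟨x²⟩ − ⟨x⟩².
With sin²θ = (1 − cos2θ)/2 on 0 ≤ x ≤ a: ∫sin²(nπx/a) dx = a/2, ∫x·sin²(nπx/a) dx = a²/4, ∫x²·sin²(nπx/a) dx = a³·(1/6 − 1/(4n²π²)); higher powers xᵏ the same way, integrating xᵏ·cos(2nπx/a) by parts.
⟨x⟩ = 2.6750 and ⟨x²⟩ = 8.0908.
(Δx)² = 8.0908 − (2.6750)² = 0.93518.

0.935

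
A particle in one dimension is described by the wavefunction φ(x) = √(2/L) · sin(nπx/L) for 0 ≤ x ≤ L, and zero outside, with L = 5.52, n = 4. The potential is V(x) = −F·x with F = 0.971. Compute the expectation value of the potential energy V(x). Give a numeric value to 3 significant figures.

⟨V⟩ = ∫ V(x)·|φ|² dx.
With sin²θ = (1 − cos2θ)/2 on 0 ≤ x ≤ L: ∫sin²(nπx/L) dx = L/2, ∫x·sin²(nπx/L) dx = L²/4, ∫x²·sin²(nπx/L) dx = L³·(1/6 − 1/(4n²π²)); higher powers xᵏ the same way, integrating xᵏ·cos(2nπx/L) by parts.
⟨V⟩ = -2.6800.

-2.68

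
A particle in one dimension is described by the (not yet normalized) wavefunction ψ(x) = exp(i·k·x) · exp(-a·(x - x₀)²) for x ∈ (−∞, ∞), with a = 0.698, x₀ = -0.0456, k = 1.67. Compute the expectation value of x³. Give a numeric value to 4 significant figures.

-0.04909

⟨x³⟩ = ∫ x³·|ψ|² dx / ∫|ψ|² dx (integrals over the domain).
Gaussian moments (u = x − x₀): ∫u^(2j)·e^(−2au²) du = (2j−1)!!/(4a)^j · √(π/(2a)), odd powers integrate to 0; here √(π/(2a)) = 1.5001.
State is unnormalized: ∫|ψ|² dx = 1.5001, and ∫ψ*·x³·ψ dx = -0.073645, so ⟨x³⟩ = -0.073645 / 1.5001.
⟨x³⟩ = -0.049092.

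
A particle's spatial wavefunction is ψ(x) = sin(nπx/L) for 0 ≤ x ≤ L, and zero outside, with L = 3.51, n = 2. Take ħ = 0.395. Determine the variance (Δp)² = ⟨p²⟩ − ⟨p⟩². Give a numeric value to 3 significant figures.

Compute ⟨p⟩ and ⟨p²⟩ separately; (Δp)² = ⟨p²⟩ − ⟨p⟩².
d/dx sin(nπx/L) = (nπ/L)·cos(nπx/L) and d²/dx² sin(nπx/L) = −(nπ/L)²·sin(nπx/L); on 0 ≤ x ≤ L, ∫sin²(nπx/L) dx = L/2 and ∫sin(nπx/L)·cos(nπx/L) dx = 0.
Normalization: ∫|ψ|² dx = 1.7550.
⟨p⟩ = 0.0000 and ⟨p²⟩ = 0.49997.
(Δp)² = 0.49997 − (0.0000)² = 0.49997.

0.500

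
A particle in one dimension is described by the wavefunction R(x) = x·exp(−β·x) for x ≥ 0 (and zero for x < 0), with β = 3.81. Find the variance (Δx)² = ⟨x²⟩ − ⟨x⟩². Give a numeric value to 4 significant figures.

0.05167

Compute ⟨x⟩ and ⟨x²⟩ separately, then (Δx)² = ⟨x²⟩ − ⟨x⟩².
Every integrand reduces to terms xʲ·e^(−2βx) on [0, ∞); use ∫₀^∞ xʲ·e^(−2βx) dx = j!/(2β)^(j+1).
Normalization: ∫|R|² dx = 0.0045203.
⟨x⟩ = 0.39370 and ⟨x²⟩ = 0.20667.
(Δx)² = 0.20667 − (0.39370)² = 0.051667.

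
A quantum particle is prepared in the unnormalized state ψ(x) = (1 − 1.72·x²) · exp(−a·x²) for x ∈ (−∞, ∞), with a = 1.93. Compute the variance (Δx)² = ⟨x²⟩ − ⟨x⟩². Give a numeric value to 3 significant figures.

Compute ⟨x⟩ and ⟨x²⟩ separately, then (Δx)² = ⟨x²⟩ − ⟨x⟩².
Expand each integrand as polynomial × e^(−2ax²) and use ∫x^(2j)·e^(−2ax²) dx = (2j−1)!!/(4a)^j · √(π/(2a)), odd powers → 0; here √(π/(2a)) = 0.90216.
Normalization: ∫|ψ|² dx = 0.63450.
⟨x⟩ = 0.0000 and ⟨x²⟩ = 0.075106.
(Δx)² = 0.075106 − (0.0000)² = 0.075106.

0.0751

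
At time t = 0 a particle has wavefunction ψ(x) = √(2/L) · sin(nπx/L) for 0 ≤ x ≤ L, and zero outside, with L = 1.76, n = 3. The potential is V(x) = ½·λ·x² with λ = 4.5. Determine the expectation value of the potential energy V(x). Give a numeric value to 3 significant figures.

2.28

⟨V⟩ = ∫ V(x)·|ψ|² dx.
With sin²θ = (1 − cos2θ)/2 on 0 ≤ x ≤ L: ∫sin²(nπx/L) dx = L/2, ∫x·sin²(nπx/L) dx = L²/4, ∫x²·sin²(nπx/L) dx = L³·(1/6 − 1/(4n²π²)); higher powers xᵏ the same way, integrating xᵏ·cos(2nπx/L) by parts.
⟨V⟩ = 2.2840.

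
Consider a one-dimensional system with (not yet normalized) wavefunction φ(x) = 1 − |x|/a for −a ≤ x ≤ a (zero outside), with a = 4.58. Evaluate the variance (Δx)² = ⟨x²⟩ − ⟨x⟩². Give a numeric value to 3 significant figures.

Compute ⟨x⟩ and ⟨x²⟩ separately, then (Δx)² = ⟨x²⟩ − ⟨x⟩².
φ is even, so ∫ over [−a, a] = 2∫₀ᵃ with φ = 1 − x/a there: ∫₀ᵃ (1 − x/a)² dx = a/3, ∫₀ᵃ x²(1 − x/a)² dx = a³/30, ∫₀ᵃ x⁴(1 − x/a)² dx = a⁵/105.
Normalization: ∫|φ|² dx = 3.0533.
⟨x⟩ = 0.0000 and ⟨x²⟩ = 2.0976.
(Δx)² = 2.0976 − (0.0000)² = 2.0976.

2.10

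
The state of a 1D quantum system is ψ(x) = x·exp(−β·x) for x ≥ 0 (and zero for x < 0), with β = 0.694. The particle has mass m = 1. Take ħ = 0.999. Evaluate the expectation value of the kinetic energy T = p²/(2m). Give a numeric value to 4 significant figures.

T = −(ħ²/2m) d²/dx², so ⟨T⟩ = −(ħ²/2m) ∫ ψ*·ψ'' dx / ∫|ψ|² dx; with m = 1.
Differentiate x·exp(−β·x) with the product rule; every integrand then reduces to terms xʲ·e^(−2βx) on [0, ∞), with ∫₀^∞ xʲ·e^(−2βx) dx = j!/(2β)^(j+1).
State is unnormalized: ∫|ψ|² dx = 0.74793, and ∫ψ*·(−ħ²/2m · ψ'') dx = 0.17976, so ⟨T⟩ = 0.17976 / 0.74793.
⟨T⟩ = 0.24034.

0.2403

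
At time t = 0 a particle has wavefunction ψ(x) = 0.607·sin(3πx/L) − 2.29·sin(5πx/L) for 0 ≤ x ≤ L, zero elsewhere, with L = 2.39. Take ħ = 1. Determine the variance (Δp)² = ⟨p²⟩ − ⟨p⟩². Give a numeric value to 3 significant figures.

41.4

Compute ⟨p⟩ and ⟨p²⟩ separately; (Δp)² = ⟨p²⟩ − ⟨p⟩².
d²/dx² sin(jπx/L) = −(jπ/L)²·sin(jπx/L); on 0 ≤ x ≤ L, ∫sin²(jπx/L) dx = L/2 and ∫sin(jπx/L)·sin(lπx/L) dx = 0 for j ≠ l, so only diagonal terms survive in ∫|ψ|² and ∫ψ·ψ″; ∫ψ·ψ′ dx = [ψ²/2] between the walls = 0.
Normalization: ∫|ψ|² dx = 6.7070.
⟨p⟩ = 0.0000 and ⟨p²⟩ = 41.381.
(Δp)² = 41.381 − (0.0000)² = 41.381.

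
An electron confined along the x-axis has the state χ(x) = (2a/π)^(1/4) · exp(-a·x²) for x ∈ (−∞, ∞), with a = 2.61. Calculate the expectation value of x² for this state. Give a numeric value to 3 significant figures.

⟨x²⟩ = ∫ x²·|χ|² dx (integrals over the domain).
Gaussian moments: ∫x^(2j)·e^(−2ax²) dx = (2j−1)!!/(4a)^j · √(π/(2a)), odd powers integrate to 0; here √(π/(2a)) = 0.77578.
⟨x²⟩ = 0.095785.

0.0958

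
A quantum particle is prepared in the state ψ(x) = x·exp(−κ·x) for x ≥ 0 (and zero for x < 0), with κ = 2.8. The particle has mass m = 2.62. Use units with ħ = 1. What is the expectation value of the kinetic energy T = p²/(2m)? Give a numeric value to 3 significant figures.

1.50

T = −(ħ²/2m) d²/dx², so ⟨T⟩ = −(ħ²/2m) ∫ ψ*·ψ'' dx / ∫|ψ|² dx; with m = 2.62.
Differentiate x·exp(−κ·x) with the product rule; every integrand then reduces to terms xʲ·e^(−2κx) on [0, ∞), with ∫₀^∞ xʲ·e^(−2κx) dx = j!/(2κ)^(j+1).
State is unnormalized: ∫|ψ|² dx = 0.011388, and ∫ψ*·(−ħ²/2m · ψ'') dx = 0.017039, so ⟨T⟩ = 0.017039 / 0.011388.
⟨T⟩ = 1.4962.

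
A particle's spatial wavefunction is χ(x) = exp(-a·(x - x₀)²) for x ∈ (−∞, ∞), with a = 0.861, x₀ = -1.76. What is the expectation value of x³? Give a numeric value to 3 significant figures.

⟨x³⟩ = ∫ x³·|χ|² dx / ∫|χ|² dx (integrals over the domain).
Gaussian moments (u = x − x₀): ∫u^(2j)·e^(−2au²) du = (2j−1)!!/(4a)^j · √(π/(2a)), odd powers integrate to 0; here √(π/(2a)) = 1.3507.
State is unnormalized: ∫|χ|² dx = 1.3507, and ∫χ*·x³·χ dx = -9.4345, so ⟨x³⟩ = -9.4345 / 1.3507.
⟨x³⟩ = -6.9849.

-6.98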